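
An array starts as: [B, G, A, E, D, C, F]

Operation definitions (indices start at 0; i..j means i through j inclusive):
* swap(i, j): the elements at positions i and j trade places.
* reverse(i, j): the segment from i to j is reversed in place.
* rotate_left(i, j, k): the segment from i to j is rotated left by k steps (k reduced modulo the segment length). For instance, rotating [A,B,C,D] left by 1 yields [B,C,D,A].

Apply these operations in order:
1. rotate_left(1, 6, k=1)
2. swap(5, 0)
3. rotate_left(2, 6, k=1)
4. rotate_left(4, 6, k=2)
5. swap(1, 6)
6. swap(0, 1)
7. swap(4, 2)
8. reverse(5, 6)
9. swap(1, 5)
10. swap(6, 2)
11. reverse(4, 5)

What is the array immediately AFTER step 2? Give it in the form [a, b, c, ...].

After 1 (rotate_left(1, 6, k=1)): [B, A, E, D, C, F, G]
After 2 (swap(5, 0)): [F, A, E, D, C, B, G]

Answer: [F, A, E, D, C, B, G]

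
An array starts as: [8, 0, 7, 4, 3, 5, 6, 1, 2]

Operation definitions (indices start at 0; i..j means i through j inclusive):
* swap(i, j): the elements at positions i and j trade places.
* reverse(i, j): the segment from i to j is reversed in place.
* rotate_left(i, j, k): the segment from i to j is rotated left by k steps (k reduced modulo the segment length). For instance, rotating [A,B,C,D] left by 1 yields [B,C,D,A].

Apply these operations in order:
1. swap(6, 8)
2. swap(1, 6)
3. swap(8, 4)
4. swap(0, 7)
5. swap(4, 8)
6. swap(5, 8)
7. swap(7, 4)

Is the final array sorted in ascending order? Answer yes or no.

Answer: no

Derivation:
After 1 (swap(6, 8)): [8, 0, 7, 4, 3, 5, 2, 1, 6]
After 2 (swap(1, 6)): [8, 2, 7, 4, 3, 5, 0, 1, 6]
After 3 (swap(8, 4)): [8, 2, 7, 4, 6, 5, 0, 1, 3]
After 4 (swap(0, 7)): [1, 2, 7, 4, 6, 5, 0, 8, 3]
After 5 (swap(4, 8)): [1, 2, 7, 4, 3, 5, 0, 8, 6]
After 6 (swap(5, 8)): [1, 2, 7, 4, 3, 6, 0, 8, 5]
After 7 (swap(7, 4)): [1, 2, 7, 4, 8, 6, 0, 3, 5]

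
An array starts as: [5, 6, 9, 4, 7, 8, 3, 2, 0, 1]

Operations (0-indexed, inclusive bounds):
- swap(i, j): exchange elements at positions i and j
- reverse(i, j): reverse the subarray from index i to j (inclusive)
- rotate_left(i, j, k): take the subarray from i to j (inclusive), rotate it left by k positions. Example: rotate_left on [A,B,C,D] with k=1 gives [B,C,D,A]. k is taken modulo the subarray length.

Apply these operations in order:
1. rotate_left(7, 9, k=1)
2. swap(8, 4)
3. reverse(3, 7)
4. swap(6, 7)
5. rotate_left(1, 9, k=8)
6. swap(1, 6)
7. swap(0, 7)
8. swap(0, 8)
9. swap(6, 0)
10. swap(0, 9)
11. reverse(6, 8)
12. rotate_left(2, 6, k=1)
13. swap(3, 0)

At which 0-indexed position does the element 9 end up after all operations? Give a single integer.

Answer: 2

Derivation:
After 1 (rotate_left(7, 9, k=1)): [5, 6, 9, 4, 7, 8, 3, 0, 1, 2]
After 2 (swap(8, 4)): [5, 6, 9, 4, 1, 8, 3, 0, 7, 2]
After 3 (reverse(3, 7)): [5, 6, 9, 0, 3, 8, 1, 4, 7, 2]
After 4 (swap(6, 7)): [5, 6, 9, 0, 3, 8, 4, 1, 7, 2]
After 5 (rotate_left(1, 9, k=8)): [5, 2, 6, 9, 0, 3, 8, 4, 1, 7]
After 6 (swap(1, 6)): [5, 8, 6, 9, 0, 3, 2, 4, 1, 7]
After 7 (swap(0, 7)): [4, 8, 6, 9, 0, 3, 2, 5, 1, 7]
After 8 (swap(0, 8)): [1, 8, 6, 9, 0, 3, 2, 5, 4, 7]
After 9 (swap(6, 0)): [2, 8, 6, 9, 0, 3, 1, 5, 4, 7]
After 10 (swap(0, 9)): [7, 8, 6, 9, 0, 3, 1, 5, 4, 2]
After 11 (reverse(6, 8)): [7, 8, 6, 9, 0, 3, 4, 5, 1, 2]
After 12 (rotate_left(2, 6, k=1)): [7, 8, 9, 0, 3, 4, 6, 5, 1, 2]
After 13 (swap(3, 0)): [0, 8, 9, 7, 3, 4, 6, 5, 1, 2]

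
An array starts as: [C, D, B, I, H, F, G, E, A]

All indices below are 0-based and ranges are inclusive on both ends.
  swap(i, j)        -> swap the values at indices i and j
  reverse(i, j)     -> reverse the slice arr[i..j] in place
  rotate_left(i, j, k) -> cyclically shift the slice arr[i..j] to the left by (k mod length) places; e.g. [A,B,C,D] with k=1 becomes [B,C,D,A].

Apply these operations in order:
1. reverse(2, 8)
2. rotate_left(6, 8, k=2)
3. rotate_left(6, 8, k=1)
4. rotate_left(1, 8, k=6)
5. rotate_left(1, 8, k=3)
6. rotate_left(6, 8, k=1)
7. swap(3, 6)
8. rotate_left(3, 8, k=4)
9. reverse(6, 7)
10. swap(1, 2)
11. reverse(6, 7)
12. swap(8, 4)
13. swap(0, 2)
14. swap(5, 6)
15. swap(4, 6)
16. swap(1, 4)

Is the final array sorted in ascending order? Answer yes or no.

After 1 (reverse(2, 8)): [C, D, A, E, G, F, H, I, B]
After 2 (rotate_left(6, 8, k=2)): [C, D, A, E, G, F, B, H, I]
After 3 (rotate_left(6, 8, k=1)): [C, D, A, E, G, F, H, I, B]
After 4 (rotate_left(1, 8, k=6)): [C, I, B, D, A, E, G, F, H]
After 5 (rotate_left(1, 8, k=3)): [C, A, E, G, F, H, I, B, D]
After 6 (rotate_left(6, 8, k=1)): [C, A, E, G, F, H, B, D, I]
After 7 (swap(3, 6)): [C, A, E, B, F, H, G, D, I]
After 8 (rotate_left(3, 8, k=4)): [C, A, E, D, I, B, F, H, G]
After 9 (reverse(6, 7)): [C, A, E, D, I, B, H, F, G]
After 10 (swap(1, 2)): [C, E, A, D, I, B, H, F, G]
After 11 (reverse(6, 7)): [C, E, A, D, I, B, F, H, G]
After 12 (swap(8, 4)): [C, E, A, D, G, B, F, H, I]
After 13 (swap(0, 2)): [A, E, C, D, G, B, F, H, I]
After 14 (swap(5, 6)): [A, E, C, D, G, F, B, H, I]
After 15 (swap(4, 6)): [A, E, C, D, B, F, G, H, I]
After 16 (swap(1, 4)): [A, B, C, D, E, F, G, H, I]

Answer: yes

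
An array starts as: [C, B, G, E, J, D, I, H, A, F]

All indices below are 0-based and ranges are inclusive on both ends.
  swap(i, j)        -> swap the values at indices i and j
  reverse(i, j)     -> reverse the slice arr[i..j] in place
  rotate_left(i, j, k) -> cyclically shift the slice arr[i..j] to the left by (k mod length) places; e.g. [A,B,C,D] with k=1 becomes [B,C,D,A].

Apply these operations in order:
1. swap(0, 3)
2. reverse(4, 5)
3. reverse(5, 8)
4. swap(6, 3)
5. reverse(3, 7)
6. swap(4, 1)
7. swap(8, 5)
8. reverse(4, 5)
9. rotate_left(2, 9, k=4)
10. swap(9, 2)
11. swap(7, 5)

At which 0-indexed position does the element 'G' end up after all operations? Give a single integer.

After 1 (swap(0, 3)): [E, B, G, C, J, D, I, H, A, F]
After 2 (reverse(4, 5)): [E, B, G, C, D, J, I, H, A, F]
After 3 (reverse(5, 8)): [E, B, G, C, D, A, H, I, J, F]
After 4 (swap(6, 3)): [E, B, G, H, D, A, C, I, J, F]
After 5 (reverse(3, 7)): [E, B, G, I, C, A, D, H, J, F]
After 6 (swap(4, 1)): [E, C, G, I, B, A, D, H, J, F]
After 7 (swap(8, 5)): [E, C, G, I, B, J, D, H, A, F]
After 8 (reverse(4, 5)): [E, C, G, I, J, B, D, H, A, F]
After 9 (rotate_left(2, 9, k=4)): [E, C, D, H, A, F, G, I, J, B]
After 10 (swap(9, 2)): [E, C, B, H, A, F, G, I, J, D]
After 11 (swap(7, 5)): [E, C, B, H, A, I, G, F, J, D]

Answer: 6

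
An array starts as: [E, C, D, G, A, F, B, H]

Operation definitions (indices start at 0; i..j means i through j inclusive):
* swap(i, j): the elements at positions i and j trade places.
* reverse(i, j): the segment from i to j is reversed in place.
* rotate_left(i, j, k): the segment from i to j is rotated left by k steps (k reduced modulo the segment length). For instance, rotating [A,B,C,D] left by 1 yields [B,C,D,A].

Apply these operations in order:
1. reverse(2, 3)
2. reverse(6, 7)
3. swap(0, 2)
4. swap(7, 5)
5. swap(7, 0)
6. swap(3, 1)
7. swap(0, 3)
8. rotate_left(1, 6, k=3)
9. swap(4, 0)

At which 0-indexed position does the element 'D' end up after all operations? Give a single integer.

After 1 (reverse(2, 3)): [E, C, G, D, A, F, B, H]
After 2 (reverse(6, 7)): [E, C, G, D, A, F, H, B]
After 3 (swap(0, 2)): [G, C, E, D, A, F, H, B]
After 4 (swap(7, 5)): [G, C, E, D, A, B, H, F]
After 5 (swap(7, 0)): [F, C, E, D, A, B, H, G]
After 6 (swap(3, 1)): [F, D, E, C, A, B, H, G]
After 7 (swap(0, 3)): [C, D, E, F, A, B, H, G]
After 8 (rotate_left(1, 6, k=3)): [C, A, B, H, D, E, F, G]
After 9 (swap(4, 0)): [D, A, B, H, C, E, F, G]

Answer: 0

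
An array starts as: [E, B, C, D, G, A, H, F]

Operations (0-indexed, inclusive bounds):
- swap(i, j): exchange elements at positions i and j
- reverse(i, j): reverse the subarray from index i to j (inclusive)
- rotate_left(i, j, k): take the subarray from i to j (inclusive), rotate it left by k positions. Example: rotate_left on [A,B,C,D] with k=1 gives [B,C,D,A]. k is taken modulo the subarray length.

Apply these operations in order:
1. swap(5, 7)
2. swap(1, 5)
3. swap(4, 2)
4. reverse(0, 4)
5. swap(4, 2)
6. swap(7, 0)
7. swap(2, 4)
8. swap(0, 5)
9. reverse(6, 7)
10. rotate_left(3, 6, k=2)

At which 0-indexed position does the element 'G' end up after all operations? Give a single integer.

Answer: 2

Derivation:
After 1 (swap(5, 7)): [E, B, C, D, G, F, H, A]
After 2 (swap(1, 5)): [E, F, C, D, G, B, H, A]
After 3 (swap(4, 2)): [E, F, G, D, C, B, H, A]
After 4 (reverse(0, 4)): [C, D, G, F, E, B, H, A]
After 5 (swap(4, 2)): [C, D, E, F, G, B, H, A]
After 6 (swap(7, 0)): [A, D, E, F, G, B, H, C]
After 7 (swap(2, 4)): [A, D, G, F, E, B, H, C]
After 8 (swap(0, 5)): [B, D, G, F, E, A, H, C]
After 9 (reverse(6, 7)): [B, D, G, F, E, A, C, H]
After 10 (rotate_left(3, 6, k=2)): [B, D, G, A, C, F, E, H]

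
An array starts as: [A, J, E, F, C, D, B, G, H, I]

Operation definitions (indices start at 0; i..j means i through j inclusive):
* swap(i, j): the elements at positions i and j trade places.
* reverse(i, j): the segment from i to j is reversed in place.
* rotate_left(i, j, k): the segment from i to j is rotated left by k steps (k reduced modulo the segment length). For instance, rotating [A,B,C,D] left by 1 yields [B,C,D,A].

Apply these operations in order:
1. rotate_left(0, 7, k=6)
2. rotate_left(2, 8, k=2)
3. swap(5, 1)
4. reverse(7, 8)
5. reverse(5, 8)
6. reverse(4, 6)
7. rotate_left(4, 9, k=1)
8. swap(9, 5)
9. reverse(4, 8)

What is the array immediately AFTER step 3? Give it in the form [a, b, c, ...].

After 1 (rotate_left(0, 7, k=6)): [B, G, A, J, E, F, C, D, H, I]
After 2 (rotate_left(2, 8, k=2)): [B, G, E, F, C, D, H, A, J, I]
After 3 (swap(5, 1)): [B, D, E, F, C, G, H, A, J, I]

Answer: [B, D, E, F, C, G, H, A, J, I]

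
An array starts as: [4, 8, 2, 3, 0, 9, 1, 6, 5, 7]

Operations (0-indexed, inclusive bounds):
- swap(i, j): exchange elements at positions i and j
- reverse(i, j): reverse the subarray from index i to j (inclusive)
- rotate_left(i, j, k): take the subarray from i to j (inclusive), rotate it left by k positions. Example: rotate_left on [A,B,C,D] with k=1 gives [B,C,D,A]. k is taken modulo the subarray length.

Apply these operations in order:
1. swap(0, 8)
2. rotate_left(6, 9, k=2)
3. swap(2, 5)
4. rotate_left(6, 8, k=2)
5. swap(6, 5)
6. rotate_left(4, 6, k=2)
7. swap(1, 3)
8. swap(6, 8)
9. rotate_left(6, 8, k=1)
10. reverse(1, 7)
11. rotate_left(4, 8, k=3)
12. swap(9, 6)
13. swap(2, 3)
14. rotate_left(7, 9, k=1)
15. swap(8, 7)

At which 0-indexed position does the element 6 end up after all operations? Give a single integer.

Answer: 6

Derivation:
After 1 (swap(0, 8)): [5, 8, 2, 3, 0, 9, 1, 6, 4, 7]
After 2 (rotate_left(6, 9, k=2)): [5, 8, 2, 3, 0, 9, 4, 7, 1, 6]
After 3 (swap(2, 5)): [5, 8, 9, 3, 0, 2, 4, 7, 1, 6]
After 4 (rotate_left(6, 8, k=2)): [5, 8, 9, 3, 0, 2, 1, 4, 7, 6]
After 5 (swap(6, 5)): [5, 8, 9, 3, 0, 1, 2, 4, 7, 6]
After 6 (rotate_left(4, 6, k=2)): [5, 8, 9, 3, 2, 0, 1, 4, 7, 6]
After 7 (swap(1, 3)): [5, 3, 9, 8, 2, 0, 1, 4, 7, 6]
After 8 (swap(6, 8)): [5, 3, 9, 8, 2, 0, 7, 4, 1, 6]
After 9 (rotate_left(6, 8, k=1)): [5, 3, 9, 8, 2, 0, 4, 1, 7, 6]
After 10 (reverse(1, 7)): [5, 1, 4, 0, 2, 8, 9, 3, 7, 6]
After 11 (rotate_left(4, 8, k=3)): [5, 1, 4, 0, 3, 7, 2, 8, 9, 6]
After 12 (swap(9, 6)): [5, 1, 4, 0, 3, 7, 6, 8, 9, 2]
After 13 (swap(2, 3)): [5, 1, 0, 4, 3, 7, 6, 8, 9, 2]
After 14 (rotate_left(7, 9, k=1)): [5, 1, 0, 4, 3, 7, 6, 9, 2, 8]
After 15 (swap(8, 7)): [5, 1, 0, 4, 3, 7, 6, 2, 9, 8]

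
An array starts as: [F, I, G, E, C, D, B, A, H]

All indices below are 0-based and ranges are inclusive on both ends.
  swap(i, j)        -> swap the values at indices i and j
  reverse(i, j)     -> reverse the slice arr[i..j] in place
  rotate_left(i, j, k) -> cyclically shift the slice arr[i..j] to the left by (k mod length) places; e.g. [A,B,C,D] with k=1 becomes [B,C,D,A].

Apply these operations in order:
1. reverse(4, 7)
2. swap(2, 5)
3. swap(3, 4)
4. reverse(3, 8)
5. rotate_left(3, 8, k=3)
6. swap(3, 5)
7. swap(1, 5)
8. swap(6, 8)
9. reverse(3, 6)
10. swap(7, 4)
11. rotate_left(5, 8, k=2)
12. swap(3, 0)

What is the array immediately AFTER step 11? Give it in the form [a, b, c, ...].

After 1 (reverse(4, 7)): [F, I, G, E, A, B, D, C, H]
After 2 (swap(2, 5)): [F, I, B, E, A, G, D, C, H]
After 3 (swap(3, 4)): [F, I, B, A, E, G, D, C, H]
After 4 (reverse(3, 8)): [F, I, B, H, C, D, G, E, A]
After 5 (rotate_left(3, 8, k=3)): [F, I, B, G, E, A, H, C, D]
After 6 (swap(3, 5)): [F, I, B, A, E, G, H, C, D]
After 7 (swap(1, 5)): [F, G, B, A, E, I, H, C, D]
After 8 (swap(6, 8)): [F, G, B, A, E, I, D, C, H]
After 9 (reverse(3, 6)): [F, G, B, D, I, E, A, C, H]
After 10 (swap(7, 4)): [F, G, B, D, C, E, A, I, H]
After 11 (rotate_left(5, 8, k=2)): [F, G, B, D, C, I, H, E, A]

Answer: [F, G, B, D, C, I, H, E, A]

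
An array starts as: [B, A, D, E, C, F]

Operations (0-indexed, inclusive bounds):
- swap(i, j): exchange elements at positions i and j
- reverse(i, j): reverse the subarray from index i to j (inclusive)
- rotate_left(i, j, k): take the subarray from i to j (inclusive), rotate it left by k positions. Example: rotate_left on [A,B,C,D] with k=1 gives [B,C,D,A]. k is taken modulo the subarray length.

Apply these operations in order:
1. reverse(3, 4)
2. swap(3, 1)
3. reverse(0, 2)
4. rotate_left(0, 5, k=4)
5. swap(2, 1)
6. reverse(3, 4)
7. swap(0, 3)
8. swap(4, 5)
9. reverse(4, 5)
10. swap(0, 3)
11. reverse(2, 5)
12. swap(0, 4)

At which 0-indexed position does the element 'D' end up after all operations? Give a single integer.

Answer: 1

Derivation:
After 1 (reverse(3, 4)): [B, A, D, C, E, F]
After 2 (swap(3, 1)): [B, C, D, A, E, F]
After 3 (reverse(0, 2)): [D, C, B, A, E, F]
After 4 (rotate_left(0, 5, k=4)): [E, F, D, C, B, A]
After 5 (swap(2, 1)): [E, D, F, C, B, A]
After 6 (reverse(3, 4)): [E, D, F, B, C, A]
After 7 (swap(0, 3)): [B, D, F, E, C, A]
After 8 (swap(4, 5)): [B, D, F, E, A, C]
After 9 (reverse(4, 5)): [B, D, F, E, C, A]
After 10 (swap(0, 3)): [E, D, F, B, C, A]
After 11 (reverse(2, 5)): [E, D, A, C, B, F]
After 12 (swap(0, 4)): [B, D, A, C, E, F]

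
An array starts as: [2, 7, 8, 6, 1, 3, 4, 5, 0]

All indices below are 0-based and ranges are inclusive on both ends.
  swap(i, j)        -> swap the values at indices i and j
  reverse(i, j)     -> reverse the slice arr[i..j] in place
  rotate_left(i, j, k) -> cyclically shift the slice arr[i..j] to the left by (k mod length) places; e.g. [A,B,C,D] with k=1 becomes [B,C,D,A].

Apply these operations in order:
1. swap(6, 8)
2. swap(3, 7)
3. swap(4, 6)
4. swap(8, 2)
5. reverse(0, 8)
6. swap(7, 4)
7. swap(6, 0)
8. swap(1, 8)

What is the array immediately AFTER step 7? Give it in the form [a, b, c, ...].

After 1 (swap(6, 8)): [2, 7, 8, 6, 1, 3, 0, 5, 4]
After 2 (swap(3, 7)): [2, 7, 8, 5, 1, 3, 0, 6, 4]
After 3 (swap(4, 6)): [2, 7, 8, 5, 0, 3, 1, 6, 4]
After 4 (swap(8, 2)): [2, 7, 4, 5, 0, 3, 1, 6, 8]
After 5 (reverse(0, 8)): [8, 6, 1, 3, 0, 5, 4, 7, 2]
After 6 (swap(7, 4)): [8, 6, 1, 3, 7, 5, 4, 0, 2]
After 7 (swap(6, 0)): [4, 6, 1, 3, 7, 5, 8, 0, 2]

Answer: [4, 6, 1, 3, 7, 5, 8, 0, 2]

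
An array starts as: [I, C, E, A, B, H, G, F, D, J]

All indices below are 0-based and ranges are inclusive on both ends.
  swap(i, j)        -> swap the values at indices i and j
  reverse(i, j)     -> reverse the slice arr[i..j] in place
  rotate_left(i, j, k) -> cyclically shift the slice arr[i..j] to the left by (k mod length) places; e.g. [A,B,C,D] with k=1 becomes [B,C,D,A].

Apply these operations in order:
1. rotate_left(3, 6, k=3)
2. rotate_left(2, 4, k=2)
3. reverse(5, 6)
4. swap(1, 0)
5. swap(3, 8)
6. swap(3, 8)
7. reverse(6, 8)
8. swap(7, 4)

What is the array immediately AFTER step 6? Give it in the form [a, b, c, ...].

After 1 (rotate_left(3, 6, k=3)): [I, C, E, G, A, B, H, F, D, J]
After 2 (rotate_left(2, 4, k=2)): [I, C, A, E, G, B, H, F, D, J]
After 3 (reverse(5, 6)): [I, C, A, E, G, H, B, F, D, J]
After 4 (swap(1, 0)): [C, I, A, E, G, H, B, F, D, J]
After 5 (swap(3, 8)): [C, I, A, D, G, H, B, F, E, J]
After 6 (swap(3, 8)): [C, I, A, E, G, H, B, F, D, J]

Answer: [C, I, A, E, G, H, B, F, D, J]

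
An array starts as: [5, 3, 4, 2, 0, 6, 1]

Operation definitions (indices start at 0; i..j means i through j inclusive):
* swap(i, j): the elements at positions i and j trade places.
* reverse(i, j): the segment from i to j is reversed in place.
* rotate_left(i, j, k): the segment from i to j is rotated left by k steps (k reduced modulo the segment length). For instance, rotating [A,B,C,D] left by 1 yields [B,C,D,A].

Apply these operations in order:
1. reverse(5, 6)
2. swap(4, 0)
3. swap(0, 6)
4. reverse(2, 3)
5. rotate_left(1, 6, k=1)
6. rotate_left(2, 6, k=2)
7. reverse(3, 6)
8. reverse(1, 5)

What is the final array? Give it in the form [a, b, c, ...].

After 1 (reverse(5, 6)): [5, 3, 4, 2, 0, 1, 6]
After 2 (swap(4, 0)): [0, 3, 4, 2, 5, 1, 6]
After 3 (swap(0, 6)): [6, 3, 4, 2, 5, 1, 0]
After 4 (reverse(2, 3)): [6, 3, 2, 4, 5, 1, 0]
After 5 (rotate_left(1, 6, k=1)): [6, 2, 4, 5, 1, 0, 3]
After 6 (rotate_left(2, 6, k=2)): [6, 2, 1, 0, 3, 4, 5]
After 7 (reverse(3, 6)): [6, 2, 1, 5, 4, 3, 0]
After 8 (reverse(1, 5)): [6, 3, 4, 5, 1, 2, 0]

Answer: [6, 3, 4, 5, 1, 2, 0]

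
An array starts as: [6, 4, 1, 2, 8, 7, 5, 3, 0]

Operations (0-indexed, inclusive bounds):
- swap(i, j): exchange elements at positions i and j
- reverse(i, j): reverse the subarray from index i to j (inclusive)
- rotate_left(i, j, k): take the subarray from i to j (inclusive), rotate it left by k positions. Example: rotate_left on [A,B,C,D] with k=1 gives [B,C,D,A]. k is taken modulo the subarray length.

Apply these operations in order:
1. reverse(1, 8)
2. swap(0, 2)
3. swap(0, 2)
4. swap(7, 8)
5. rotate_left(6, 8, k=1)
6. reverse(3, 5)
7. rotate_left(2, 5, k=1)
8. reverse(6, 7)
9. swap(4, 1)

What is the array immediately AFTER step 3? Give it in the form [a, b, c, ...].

After 1 (reverse(1, 8)): [6, 0, 3, 5, 7, 8, 2, 1, 4]
After 2 (swap(0, 2)): [3, 0, 6, 5, 7, 8, 2, 1, 4]
After 3 (swap(0, 2)): [6, 0, 3, 5, 7, 8, 2, 1, 4]

Answer: [6, 0, 3, 5, 7, 8, 2, 1, 4]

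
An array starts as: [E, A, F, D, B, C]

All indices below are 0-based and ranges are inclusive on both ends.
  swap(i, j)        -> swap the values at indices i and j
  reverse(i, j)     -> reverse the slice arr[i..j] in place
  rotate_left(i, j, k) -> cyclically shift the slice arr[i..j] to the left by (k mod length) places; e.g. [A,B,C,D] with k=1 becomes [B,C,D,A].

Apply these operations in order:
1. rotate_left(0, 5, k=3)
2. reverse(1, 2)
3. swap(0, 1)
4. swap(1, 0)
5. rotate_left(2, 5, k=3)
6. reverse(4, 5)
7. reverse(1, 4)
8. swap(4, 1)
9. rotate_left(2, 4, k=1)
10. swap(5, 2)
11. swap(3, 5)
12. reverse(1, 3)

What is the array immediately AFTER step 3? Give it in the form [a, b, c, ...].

After 1 (rotate_left(0, 5, k=3)): [D, B, C, E, A, F]
After 2 (reverse(1, 2)): [D, C, B, E, A, F]
After 3 (swap(0, 1)): [C, D, B, E, A, F]

Answer: [C, D, B, E, A, F]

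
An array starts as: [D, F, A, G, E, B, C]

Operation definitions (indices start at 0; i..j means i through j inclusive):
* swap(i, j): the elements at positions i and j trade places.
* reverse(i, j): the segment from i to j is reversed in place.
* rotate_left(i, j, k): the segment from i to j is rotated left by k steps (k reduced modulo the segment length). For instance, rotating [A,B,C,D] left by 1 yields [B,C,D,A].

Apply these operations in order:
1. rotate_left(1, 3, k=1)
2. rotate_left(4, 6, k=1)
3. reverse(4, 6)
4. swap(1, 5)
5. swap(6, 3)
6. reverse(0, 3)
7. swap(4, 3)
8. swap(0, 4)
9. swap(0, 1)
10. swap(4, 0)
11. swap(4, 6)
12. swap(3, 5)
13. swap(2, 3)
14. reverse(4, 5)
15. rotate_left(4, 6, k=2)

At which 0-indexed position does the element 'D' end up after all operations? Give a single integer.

Answer: 1

Derivation:
After 1 (rotate_left(1, 3, k=1)): [D, A, G, F, E, B, C]
After 2 (rotate_left(4, 6, k=1)): [D, A, G, F, B, C, E]
After 3 (reverse(4, 6)): [D, A, G, F, E, C, B]
After 4 (swap(1, 5)): [D, C, G, F, E, A, B]
After 5 (swap(6, 3)): [D, C, G, B, E, A, F]
After 6 (reverse(0, 3)): [B, G, C, D, E, A, F]
After 7 (swap(4, 3)): [B, G, C, E, D, A, F]
After 8 (swap(0, 4)): [D, G, C, E, B, A, F]
After 9 (swap(0, 1)): [G, D, C, E, B, A, F]
After 10 (swap(4, 0)): [B, D, C, E, G, A, F]
After 11 (swap(4, 6)): [B, D, C, E, F, A, G]
After 12 (swap(3, 5)): [B, D, C, A, F, E, G]
After 13 (swap(2, 3)): [B, D, A, C, F, E, G]
After 14 (reverse(4, 5)): [B, D, A, C, E, F, G]
After 15 (rotate_left(4, 6, k=2)): [B, D, A, C, G, E, F]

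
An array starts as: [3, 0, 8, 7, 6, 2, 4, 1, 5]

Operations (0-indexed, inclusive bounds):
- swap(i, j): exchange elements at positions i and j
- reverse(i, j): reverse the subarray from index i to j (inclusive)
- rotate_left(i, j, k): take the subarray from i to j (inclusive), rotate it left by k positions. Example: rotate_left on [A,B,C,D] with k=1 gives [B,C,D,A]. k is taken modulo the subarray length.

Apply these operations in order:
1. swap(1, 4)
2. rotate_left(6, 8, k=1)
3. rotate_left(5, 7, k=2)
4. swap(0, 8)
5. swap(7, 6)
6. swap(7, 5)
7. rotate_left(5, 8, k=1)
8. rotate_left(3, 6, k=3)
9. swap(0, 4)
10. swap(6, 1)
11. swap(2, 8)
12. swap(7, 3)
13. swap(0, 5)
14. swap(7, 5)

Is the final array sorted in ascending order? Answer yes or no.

After 1 (swap(1, 4)): [3, 6, 8, 7, 0, 2, 4, 1, 5]
After 2 (rotate_left(6, 8, k=1)): [3, 6, 8, 7, 0, 2, 1, 5, 4]
After 3 (rotate_left(5, 7, k=2)): [3, 6, 8, 7, 0, 5, 2, 1, 4]
After 4 (swap(0, 8)): [4, 6, 8, 7, 0, 5, 2, 1, 3]
After 5 (swap(7, 6)): [4, 6, 8, 7, 0, 5, 1, 2, 3]
After 6 (swap(7, 5)): [4, 6, 8, 7, 0, 2, 1, 5, 3]
After 7 (rotate_left(5, 8, k=1)): [4, 6, 8, 7, 0, 1, 5, 3, 2]
After 8 (rotate_left(3, 6, k=3)): [4, 6, 8, 5, 7, 0, 1, 3, 2]
After 9 (swap(0, 4)): [7, 6, 8, 5, 4, 0, 1, 3, 2]
After 10 (swap(6, 1)): [7, 1, 8, 5, 4, 0, 6, 3, 2]
After 11 (swap(2, 8)): [7, 1, 2, 5, 4, 0, 6, 3, 8]
After 12 (swap(7, 3)): [7, 1, 2, 3, 4, 0, 6, 5, 8]
After 13 (swap(0, 5)): [0, 1, 2, 3, 4, 7, 6, 5, 8]
After 14 (swap(7, 5)): [0, 1, 2, 3, 4, 5, 6, 7, 8]

Answer: yes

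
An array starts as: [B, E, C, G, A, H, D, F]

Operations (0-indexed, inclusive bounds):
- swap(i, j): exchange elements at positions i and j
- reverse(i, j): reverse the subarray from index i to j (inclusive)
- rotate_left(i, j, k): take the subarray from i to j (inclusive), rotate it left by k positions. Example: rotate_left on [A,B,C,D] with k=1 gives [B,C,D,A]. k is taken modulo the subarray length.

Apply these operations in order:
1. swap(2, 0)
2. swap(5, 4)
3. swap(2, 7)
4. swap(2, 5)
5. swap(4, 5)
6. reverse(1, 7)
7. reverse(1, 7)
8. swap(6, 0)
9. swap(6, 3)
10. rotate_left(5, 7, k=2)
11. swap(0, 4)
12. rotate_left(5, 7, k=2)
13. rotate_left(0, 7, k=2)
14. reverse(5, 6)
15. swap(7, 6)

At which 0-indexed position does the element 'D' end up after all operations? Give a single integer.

After 1 (swap(2, 0)): [C, E, B, G, A, H, D, F]
After 2 (swap(5, 4)): [C, E, B, G, H, A, D, F]
After 3 (swap(2, 7)): [C, E, F, G, H, A, D, B]
After 4 (swap(2, 5)): [C, E, A, G, H, F, D, B]
After 5 (swap(4, 5)): [C, E, A, G, F, H, D, B]
After 6 (reverse(1, 7)): [C, B, D, H, F, G, A, E]
After 7 (reverse(1, 7)): [C, E, A, G, F, H, D, B]
After 8 (swap(6, 0)): [D, E, A, G, F, H, C, B]
After 9 (swap(6, 3)): [D, E, A, C, F, H, G, B]
After 10 (rotate_left(5, 7, k=2)): [D, E, A, C, F, B, H, G]
After 11 (swap(0, 4)): [F, E, A, C, D, B, H, G]
After 12 (rotate_left(5, 7, k=2)): [F, E, A, C, D, G, B, H]
After 13 (rotate_left(0, 7, k=2)): [A, C, D, G, B, H, F, E]
After 14 (reverse(5, 6)): [A, C, D, G, B, F, H, E]
After 15 (swap(7, 6)): [A, C, D, G, B, F, E, H]

Answer: 2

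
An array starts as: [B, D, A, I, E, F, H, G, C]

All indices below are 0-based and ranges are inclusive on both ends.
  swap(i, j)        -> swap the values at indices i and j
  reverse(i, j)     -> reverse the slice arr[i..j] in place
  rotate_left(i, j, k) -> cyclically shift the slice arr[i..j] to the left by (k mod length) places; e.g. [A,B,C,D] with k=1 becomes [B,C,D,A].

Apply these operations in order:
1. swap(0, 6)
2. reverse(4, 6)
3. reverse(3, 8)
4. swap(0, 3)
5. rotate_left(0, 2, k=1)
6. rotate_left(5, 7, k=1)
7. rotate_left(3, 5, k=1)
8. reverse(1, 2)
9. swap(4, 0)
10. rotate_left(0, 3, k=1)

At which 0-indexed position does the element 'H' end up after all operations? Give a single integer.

After 1 (swap(0, 6)): [H, D, A, I, E, F, B, G, C]
After 2 (reverse(4, 6)): [H, D, A, I, B, F, E, G, C]
After 3 (reverse(3, 8)): [H, D, A, C, G, E, F, B, I]
After 4 (swap(0, 3)): [C, D, A, H, G, E, F, B, I]
After 5 (rotate_left(0, 2, k=1)): [D, A, C, H, G, E, F, B, I]
After 6 (rotate_left(5, 7, k=1)): [D, A, C, H, G, F, B, E, I]
After 7 (rotate_left(3, 5, k=1)): [D, A, C, G, F, H, B, E, I]
After 8 (reverse(1, 2)): [D, C, A, G, F, H, B, E, I]
After 9 (swap(4, 0)): [F, C, A, G, D, H, B, E, I]
After 10 (rotate_left(0, 3, k=1)): [C, A, G, F, D, H, B, E, I]

Answer: 5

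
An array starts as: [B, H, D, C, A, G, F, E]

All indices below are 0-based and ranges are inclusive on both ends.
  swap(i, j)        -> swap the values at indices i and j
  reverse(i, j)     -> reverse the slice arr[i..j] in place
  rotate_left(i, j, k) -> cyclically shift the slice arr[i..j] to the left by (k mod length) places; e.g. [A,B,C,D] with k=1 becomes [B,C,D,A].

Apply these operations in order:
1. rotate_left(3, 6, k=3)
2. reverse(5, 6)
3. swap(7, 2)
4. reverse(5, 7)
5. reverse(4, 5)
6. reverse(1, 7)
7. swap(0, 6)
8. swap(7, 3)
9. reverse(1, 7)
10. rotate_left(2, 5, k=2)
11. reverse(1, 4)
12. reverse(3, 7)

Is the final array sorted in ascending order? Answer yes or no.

Answer: no

Derivation:
After 1 (rotate_left(3, 6, k=3)): [B, H, D, F, C, A, G, E]
After 2 (reverse(5, 6)): [B, H, D, F, C, G, A, E]
After 3 (swap(7, 2)): [B, H, E, F, C, G, A, D]
After 4 (reverse(5, 7)): [B, H, E, F, C, D, A, G]
After 5 (reverse(4, 5)): [B, H, E, F, D, C, A, G]
After 6 (reverse(1, 7)): [B, G, A, C, D, F, E, H]
After 7 (swap(0, 6)): [E, G, A, C, D, F, B, H]
After 8 (swap(7, 3)): [E, G, A, H, D, F, B, C]
After 9 (reverse(1, 7)): [E, C, B, F, D, H, A, G]
After 10 (rotate_left(2, 5, k=2)): [E, C, D, H, B, F, A, G]
After 11 (reverse(1, 4)): [E, B, H, D, C, F, A, G]
After 12 (reverse(3, 7)): [E, B, H, G, A, F, C, D]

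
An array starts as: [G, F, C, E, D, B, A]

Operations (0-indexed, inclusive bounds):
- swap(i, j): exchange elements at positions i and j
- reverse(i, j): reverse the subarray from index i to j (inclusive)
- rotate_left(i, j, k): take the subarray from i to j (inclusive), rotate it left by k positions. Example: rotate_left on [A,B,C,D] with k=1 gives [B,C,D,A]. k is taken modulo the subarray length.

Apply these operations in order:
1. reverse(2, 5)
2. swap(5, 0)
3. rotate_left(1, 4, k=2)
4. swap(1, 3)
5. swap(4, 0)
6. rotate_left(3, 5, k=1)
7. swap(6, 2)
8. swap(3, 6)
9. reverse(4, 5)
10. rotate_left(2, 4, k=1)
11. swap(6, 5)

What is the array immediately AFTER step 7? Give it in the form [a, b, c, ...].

After 1 (reverse(2, 5)): [G, F, B, D, E, C, A]
After 2 (swap(5, 0)): [C, F, B, D, E, G, A]
After 3 (rotate_left(1, 4, k=2)): [C, D, E, F, B, G, A]
After 4 (swap(1, 3)): [C, F, E, D, B, G, A]
After 5 (swap(4, 0)): [B, F, E, D, C, G, A]
After 6 (rotate_left(3, 5, k=1)): [B, F, E, C, G, D, A]
After 7 (swap(6, 2)): [B, F, A, C, G, D, E]

Answer: [B, F, A, C, G, D, E]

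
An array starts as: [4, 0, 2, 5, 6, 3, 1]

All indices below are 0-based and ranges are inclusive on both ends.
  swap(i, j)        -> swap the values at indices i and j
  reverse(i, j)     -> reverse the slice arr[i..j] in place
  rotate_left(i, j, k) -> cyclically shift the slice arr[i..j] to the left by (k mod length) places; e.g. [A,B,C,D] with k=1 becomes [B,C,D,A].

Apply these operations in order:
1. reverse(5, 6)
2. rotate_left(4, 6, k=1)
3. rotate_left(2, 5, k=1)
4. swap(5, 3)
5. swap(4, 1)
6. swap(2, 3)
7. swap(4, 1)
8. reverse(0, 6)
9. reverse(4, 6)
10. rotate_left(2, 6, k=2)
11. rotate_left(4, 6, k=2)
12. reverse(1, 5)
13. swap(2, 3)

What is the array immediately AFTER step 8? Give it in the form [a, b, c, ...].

After 1 (reverse(5, 6)): [4, 0, 2, 5, 6, 1, 3]
After 2 (rotate_left(4, 6, k=1)): [4, 0, 2, 5, 1, 3, 6]
After 3 (rotate_left(2, 5, k=1)): [4, 0, 5, 1, 3, 2, 6]
After 4 (swap(5, 3)): [4, 0, 5, 2, 3, 1, 6]
After 5 (swap(4, 1)): [4, 3, 5, 2, 0, 1, 6]
After 6 (swap(2, 3)): [4, 3, 2, 5, 0, 1, 6]
After 7 (swap(4, 1)): [4, 0, 2, 5, 3, 1, 6]
After 8 (reverse(0, 6)): [6, 1, 3, 5, 2, 0, 4]

Answer: [6, 1, 3, 5, 2, 0, 4]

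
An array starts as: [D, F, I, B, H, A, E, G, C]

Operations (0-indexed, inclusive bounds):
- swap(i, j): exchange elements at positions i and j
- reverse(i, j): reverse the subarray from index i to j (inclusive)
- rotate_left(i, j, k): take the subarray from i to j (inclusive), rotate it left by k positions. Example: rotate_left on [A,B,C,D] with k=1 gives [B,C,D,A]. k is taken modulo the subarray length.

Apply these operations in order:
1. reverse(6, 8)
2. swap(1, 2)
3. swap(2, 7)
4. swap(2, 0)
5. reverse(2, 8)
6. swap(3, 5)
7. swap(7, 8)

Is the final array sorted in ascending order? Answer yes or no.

After 1 (reverse(6, 8)): [D, F, I, B, H, A, C, G, E]
After 2 (swap(1, 2)): [D, I, F, B, H, A, C, G, E]
After 3 (swap(2, 7)): [D, I, G, B, H, A, C, F, E]
After 4 (swap(2, 0)): [G, I, D, B, H, A, C, F, E]
After 5 (reverse(2, 8)): [G, I, E, F, C, A, H, B, D]
After 6 (swap(3, 5)): [G, I, E, A, C, F, H, B, D]
After 7 (swap(7, 8)): [G, I, E, A, C, F, H, D, B]

Answer: no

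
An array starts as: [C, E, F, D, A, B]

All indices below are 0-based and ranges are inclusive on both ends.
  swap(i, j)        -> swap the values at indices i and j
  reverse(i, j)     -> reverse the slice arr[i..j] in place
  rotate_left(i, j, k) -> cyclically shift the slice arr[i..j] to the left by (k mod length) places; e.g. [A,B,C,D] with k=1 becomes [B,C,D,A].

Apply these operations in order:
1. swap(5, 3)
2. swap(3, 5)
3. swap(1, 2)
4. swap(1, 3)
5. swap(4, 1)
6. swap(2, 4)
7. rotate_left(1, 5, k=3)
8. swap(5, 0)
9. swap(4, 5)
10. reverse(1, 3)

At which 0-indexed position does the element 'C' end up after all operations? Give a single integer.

After 1 (swap(5, 3)): [C, E, F, B, A, D]
After 2 (swap(3, 5)): [C, E, F, D, A, B]
After 3 (swap(1, 2)): [C, F, E, D, A, B]
After 4 (swap(1, 3)): [C, D, E, F, A, B]
After 5 (swap(4, 1)): [C, A, E, F, D, B]
After 6 (swap(2, 4)): [C, A, D, F, E, B]
After 7 (rotate_left(1, 5, k=3)): [C, E, B, A, D, F]
After 8 (swap(5, 0)): [F, E, B, A, D, C]
After 9 (swap(4, 5)): [F, E, B, A, C, D]
After 10 (reverse(1, 3)): [F, A, B, E, C, D]

Answer: 4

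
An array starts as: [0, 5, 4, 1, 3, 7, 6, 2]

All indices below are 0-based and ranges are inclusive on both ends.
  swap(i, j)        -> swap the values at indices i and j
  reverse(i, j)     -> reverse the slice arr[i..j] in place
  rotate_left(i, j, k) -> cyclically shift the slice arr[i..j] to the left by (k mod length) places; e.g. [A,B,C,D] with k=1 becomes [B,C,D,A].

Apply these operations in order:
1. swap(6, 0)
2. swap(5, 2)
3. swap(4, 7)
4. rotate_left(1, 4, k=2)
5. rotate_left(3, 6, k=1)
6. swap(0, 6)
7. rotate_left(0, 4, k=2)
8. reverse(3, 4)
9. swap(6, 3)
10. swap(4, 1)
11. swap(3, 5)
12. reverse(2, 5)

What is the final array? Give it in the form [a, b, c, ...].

Answer: [2, 5, 6, 7, 0, 4, 1, 3]

Derivation:
After 1 (swap(6, 0)): [6, 5, 4, 1, 3, 7, 0, 2]
After 2 (swap(5, 2)): [6, 5, 7, 1, 3, 4, 0, 2]
After 3 (swap(4, 7)): [6, 5, 7, 1, 2, 4, 0, 3]
After 4 (rotate_left(1, 4, k=2)): [6, 1, 2, 5, 7, 4, 0, 3]
After 5 (rotate_left(3, 6, k=1)): [6, 1, 2, 7, 4, 0, 5, 3]
After 6 (swap(0, 6)): [5, 1, 2, 7, 4, 0, 6, 3]
After 7 (rotate_left(0, 4, k=2)): [2, 7, 4, 5, 1, 0, 6, 3]
After 8 (reverse(3, 4)): [2, 7, 4, 1, 5, 0, 6, 3]
After 9 (swap(6, 3)): [2, 7, 4, 6, 5, 0, 1, 3]
After 10 (swap(4, 1)): [2, 5, 4, 6, 7, 0, 1, 3]
After 11 (swap(3, 5)): [2, 5, 4, 0, 7, 6, 1, 3]
After 12 (reverse(2, 5)): [2, 5, 6, 7, 0, 4, 1, 3]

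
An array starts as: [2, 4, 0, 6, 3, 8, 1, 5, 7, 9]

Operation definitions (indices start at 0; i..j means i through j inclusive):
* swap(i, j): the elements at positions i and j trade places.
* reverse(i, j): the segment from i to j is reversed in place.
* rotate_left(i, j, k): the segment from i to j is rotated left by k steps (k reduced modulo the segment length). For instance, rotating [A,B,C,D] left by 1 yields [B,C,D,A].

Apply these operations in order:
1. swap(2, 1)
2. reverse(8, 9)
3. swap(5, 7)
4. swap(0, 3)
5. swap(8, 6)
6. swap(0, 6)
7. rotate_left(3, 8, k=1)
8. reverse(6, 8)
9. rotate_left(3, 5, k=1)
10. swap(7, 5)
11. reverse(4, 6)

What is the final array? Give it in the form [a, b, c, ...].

After 1 (swap(2, 1)): [2, 0, 4, 6, 3, 8, 1, 5, 7, 9]
After 2 (reverse(8, 9)): [2, 0, 4, 6, 3, 8, 1, 5, 9, 7]
After 3 (swap(5, 7)): [2, 0, 4, 6, 3, 5, 1, 8, 9, 7]
After 4 (swap(0, 3)): [6, 0, 4, 2, 3, 5, 1, 8, 9, 7]
After 5 (swap(8, 6)): [6, 0, 4, 2, 3, 5, 9, 8, 1, 7]
After 6 (swap(0, 6)): [9, 0, 4, 2, 3, 5, 6, 8, 1, 7]
After 7 (rotate_left(3, 8, k=1)): [9, 0, 4, 3, 5, 6, 8, 1, 2, 7]
After 8 (reverse(6, 8)): [9, 0, 4, 3, 5, 6, 2, 1, 8, 7]
After 9 (rotate_left(3, 5, k=1)): [9, 0, 4, 5, 6, 3, 2, 1, 8, 7]
After 10 (swap(7, 5)): [9, 0, 4, 5, 6, 1, 2, 3, 8, 7]
After 11 (reverse(4, 6)): [9, 0, 4, 5, 2, 1, 6, 3, 8, 7]

Answer: [9, 0, 4, 5, 2, 1, 6, 3, 8, 7]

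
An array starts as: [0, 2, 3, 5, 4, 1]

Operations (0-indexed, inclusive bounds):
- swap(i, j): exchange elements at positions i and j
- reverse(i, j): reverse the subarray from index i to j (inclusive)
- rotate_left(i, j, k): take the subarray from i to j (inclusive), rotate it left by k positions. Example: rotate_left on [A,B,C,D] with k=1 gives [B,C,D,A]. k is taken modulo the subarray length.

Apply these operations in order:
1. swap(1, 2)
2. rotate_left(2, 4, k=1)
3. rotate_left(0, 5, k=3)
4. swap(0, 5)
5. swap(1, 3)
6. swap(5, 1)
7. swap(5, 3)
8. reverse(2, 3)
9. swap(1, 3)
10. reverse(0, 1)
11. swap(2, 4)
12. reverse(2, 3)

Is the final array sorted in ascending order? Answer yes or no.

After 1 (swap(1, 2)): [0, 3, 2, 5, 4, 1]
After 2 (rotate_left(2, 4, k=1)): [0, 3, 5, 4, 2, 1]
After 3 (rotate_left(0, 5, k=3)): [4, 2, 1, 0, 3, 5]
After 4 (swap(0, 5)): [5, 2, 1, 0, 3, 4]
After 5 (swap(1, 3)): [5, 0, 1, 2, 3, 4]
After 6 (swap(5, 1)): [5, 4, 1, 2, 3, 0]
After 7 (swap(5, 3)): [5, 4, 1, 0, 3, 2]
After 8 (reverse(2, 3)): [5, 4, 0, 1, 3, 2]
After 9 (swap(1, 3)): [5, 1, 0, 4, 3, 2]
After 10 (reverse(0, 1)): [1, 5, 0, 4, 3, 2]
After 11 (swap(2, 4)): [1, 5, 3, 4, 0, 2]
After 12 (reverse(2, 3)): [1, 5, 4, 3, 0, 2]

Answer: no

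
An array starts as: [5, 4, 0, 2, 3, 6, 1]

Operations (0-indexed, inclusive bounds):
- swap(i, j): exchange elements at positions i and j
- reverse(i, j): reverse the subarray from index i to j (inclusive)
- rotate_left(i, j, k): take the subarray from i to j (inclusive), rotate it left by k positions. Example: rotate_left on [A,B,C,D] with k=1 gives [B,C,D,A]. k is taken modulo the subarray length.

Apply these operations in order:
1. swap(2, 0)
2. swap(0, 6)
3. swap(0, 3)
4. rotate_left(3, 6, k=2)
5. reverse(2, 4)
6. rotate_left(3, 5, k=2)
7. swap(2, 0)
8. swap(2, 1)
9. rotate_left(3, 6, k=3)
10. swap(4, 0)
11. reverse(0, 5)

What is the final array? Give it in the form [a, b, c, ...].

Answer: [6, 0, 3, 4, 2, 1, 5]

Derivation:
After 1 (swap(2, 0)): [0, 4, 5, 2, 3, 6, 1]
After 2 (swap(0, 6)): [1, 4, 5, 2, 3, 6, 0]
After 3 (swap(0, 3)): [2, 4, 5, 1, 3, 6, 0]
After 4 (rotate_left(3, 6, k=2)): [2, 4, 5, 6, 0, 1, 3]
After 5 (reverse(2, 4)): [2, 4, 0, 6, 5, 1, 3]
After 6 (rotate_left(3, 5, k=2)): [2, 4, 0, 1, 6, 5, 3]
After 7 (swap(2, 0)): [0, 4, 2, 1, 6, 5, 3]
After 8 (swap(2, 1)): [0, 2, 4, 1, 6, 5, 3]
After 9 (rotate_left(3, 6, k=3)): [0, 2, 4, 3, 1, 6, 5]
After 10 (swap(4, 0)): [1, 2, 4, 3, 0, 6, 5]
After 11 (reverse(0, 5)): [6, 0, 3, 4, 2, 1, 5]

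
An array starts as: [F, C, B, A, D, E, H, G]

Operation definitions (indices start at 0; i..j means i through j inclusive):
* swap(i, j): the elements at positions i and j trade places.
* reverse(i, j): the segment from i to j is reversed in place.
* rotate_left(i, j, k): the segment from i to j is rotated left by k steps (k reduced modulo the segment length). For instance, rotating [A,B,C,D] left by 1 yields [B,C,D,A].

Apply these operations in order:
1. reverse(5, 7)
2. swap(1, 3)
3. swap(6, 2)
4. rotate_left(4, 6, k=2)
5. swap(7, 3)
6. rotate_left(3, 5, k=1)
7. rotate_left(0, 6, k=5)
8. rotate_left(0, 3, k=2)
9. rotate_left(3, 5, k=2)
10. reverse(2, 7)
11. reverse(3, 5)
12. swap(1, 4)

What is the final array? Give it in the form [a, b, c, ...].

After 1 (reverse(5, 7)): [F, C, B, A, D, G, H, E]
After 2 (swap(1, 3)): [F, A, B, C, D, G, H, E]
After 3 (swap(6, 2)): [F, A, H, C, D, G, B, E]
After 4 (rotate_left(4, 6, k=2)): [F, A, H, C, B, D, G, E]
After 5 (swap(7, 3)): [F, A, H, E, B, D, G, C]
After 6 (rotate_left(3, 5, k=1)): [F, A, H, B, D, E, G, C]
After 7 (rotate_left(0, 6, k=5)): [E, G, F, A, H, B, D, C]
After 8 (rotate_left(0, 3, k=2)): [F, A, E, G, H, B, D, C]
After 9 (rotate_left(3, 5, k=2)): [F, A, E, B, G, H, D, C]
After 10 (reverse(2, 7)): [F, A, C, D, H, G, B, E]
After 11 (reverse(3, 5)): [F, A, C, G, H, D, B, E]
After 12 (swap(1, 4)): [F, H, C, G, A, D, B, E]

Answer: [F, H, C, G, A, D, B, E]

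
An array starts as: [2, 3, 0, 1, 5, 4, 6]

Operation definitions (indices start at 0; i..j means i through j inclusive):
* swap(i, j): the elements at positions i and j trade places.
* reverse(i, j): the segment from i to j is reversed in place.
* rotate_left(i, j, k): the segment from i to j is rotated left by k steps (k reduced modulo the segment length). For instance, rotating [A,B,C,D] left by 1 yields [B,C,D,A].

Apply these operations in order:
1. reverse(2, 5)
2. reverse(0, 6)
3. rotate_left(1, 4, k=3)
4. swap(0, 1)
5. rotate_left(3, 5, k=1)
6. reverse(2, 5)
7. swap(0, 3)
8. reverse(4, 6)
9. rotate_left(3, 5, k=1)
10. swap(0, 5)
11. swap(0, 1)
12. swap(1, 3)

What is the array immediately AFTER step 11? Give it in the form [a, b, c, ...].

After 1 (reverse(2, 5)): [2, 3, 4, 5, 1, 0, 6]
After 2 (reverse(0, 6)): [6, 0, 1, 5, 4, 3, 2]
After 3 (rotate_left(1, 4, k=3)): [6, 4, 0, 1, 5, 3, 2]
After 4 (swap(0, 1)): [4, 6, 0, 1, 5, 3, 2]
After 5 (rotate_left(3, 5, k=1)): [4, 6, 0, 5, 3, 1, 2]
After 6 (reverse(2, 5)): [4, 6, 1, 3, 5, 0, 2]
After 7 (swap(0, 3)): [3, 6, 1, 4, 5, 0, 2]
After 8 (reverse(4, 6)): [3, 6, 1, 4, 2, 0, 5]
After 9 (rotate_left(3, 5, k=1)): [3, 6, 1, 2, 0, 4, 5]
After 10 (swap(0, 5)): [4, 6, 1, 2, 0, 3, 5]
After 11 (swap(0, 1)): [6, 4, 1, 2, 0, 3, 5]

Answer: [6, 4, 1, 2, 0, 3, 5]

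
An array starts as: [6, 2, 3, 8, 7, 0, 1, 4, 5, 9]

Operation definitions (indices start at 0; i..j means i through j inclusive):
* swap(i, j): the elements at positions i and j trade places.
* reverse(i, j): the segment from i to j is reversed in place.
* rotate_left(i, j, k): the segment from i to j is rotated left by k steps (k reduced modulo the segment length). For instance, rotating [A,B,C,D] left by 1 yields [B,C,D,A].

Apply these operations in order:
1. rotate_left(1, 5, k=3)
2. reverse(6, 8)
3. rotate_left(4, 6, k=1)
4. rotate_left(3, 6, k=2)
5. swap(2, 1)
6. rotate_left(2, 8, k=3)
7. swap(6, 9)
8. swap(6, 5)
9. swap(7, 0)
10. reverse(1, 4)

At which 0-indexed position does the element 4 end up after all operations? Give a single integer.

After 1 (rotate_left(1, 5, k=3)): [6, 7, 0, 2, 3, 8, 1, 4, 5, 9]
After 2 (reverse(6, 8)): [6, 7, 0, 2, 3, 8, 5, 4, 1, 9]
After 3 (rotate_left(4, 6, k=1)): [6, 7, 0, 2, 8, 5, 3, 4, 1, 9]
After 4 (rotate_left(3, 6, k=2)): [6, 7, 0, 5, 3, 2, 8, 4, 1, 9]
After 5 (swap(2, 1)): [6, 0, 7, 5, 3, 2, 8, 4, 1, 9]
After 6 (rotate_left(2, 8, k=3)): [6, 0, 2, 8, 4, 1, 7, 5, 3, 9]
After 7 (swap(6, 9)): [6, 0, 2, 8, 4, 1, 9, 5, 3, 7]
After 8 (swap(6, 5)): [6, 0, 2, 8, 4, 9, 1, 5, 3, 7]
After 9 (swap(7, 0)): [5, 0, 2, 8, 4, 9, 1, 6, 3, 7]
After 10 (reverse(1, 4)): [5, 4, 8, 2, 0, 9, 1, 6, 3, 7]

Answer: 1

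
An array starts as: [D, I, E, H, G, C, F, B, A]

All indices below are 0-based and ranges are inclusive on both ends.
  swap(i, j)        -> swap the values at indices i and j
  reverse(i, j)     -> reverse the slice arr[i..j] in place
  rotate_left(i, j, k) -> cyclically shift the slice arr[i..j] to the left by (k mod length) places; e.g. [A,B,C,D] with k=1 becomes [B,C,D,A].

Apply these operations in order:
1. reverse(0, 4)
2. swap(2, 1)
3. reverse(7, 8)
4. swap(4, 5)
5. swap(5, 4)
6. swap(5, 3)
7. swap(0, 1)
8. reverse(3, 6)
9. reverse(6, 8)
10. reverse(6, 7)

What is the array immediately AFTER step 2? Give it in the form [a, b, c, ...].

After 1 (reverse(0, 4)): [G, H, E, I, D, C, F, B, A]
After 2 (swap(2, 1)): [G, E, H, I, D, C, F, B, A]

Answer: [G, E, H, I, D, C, F, B, A]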